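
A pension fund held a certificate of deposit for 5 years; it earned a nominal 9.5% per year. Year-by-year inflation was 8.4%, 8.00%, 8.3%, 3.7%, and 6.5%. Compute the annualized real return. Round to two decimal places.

2.37%

Cumulative inflation factor: 1.084 × 1.0800 × 1.083 × 1.037 × 1.065 ≈ 1.40026.
Nominal growth factor: 1.57424. Real growth factor = 1.57424 / 1.40026 ≈ 1.12424.
Annualized: 1.12424^(1/5) − 1 ≈ 0.02370.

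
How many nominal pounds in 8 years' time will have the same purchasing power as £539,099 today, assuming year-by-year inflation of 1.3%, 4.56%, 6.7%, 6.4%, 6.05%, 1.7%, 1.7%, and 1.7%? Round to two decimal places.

Cumulative price-level factor: 1.013 × 1.0456 × 1.067 × 1.064 × 1.0605 × 1.017 × 1.017 × 1.017 ≈ 1.3413885624.
Multiplying £539,099 by the price-level factor gives the future nominal sum.

£723,141.23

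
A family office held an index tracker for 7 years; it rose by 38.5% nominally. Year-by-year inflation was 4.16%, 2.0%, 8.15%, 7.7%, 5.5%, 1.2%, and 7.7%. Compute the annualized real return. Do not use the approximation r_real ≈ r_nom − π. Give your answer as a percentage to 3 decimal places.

Cumulative inflation factor: 1.0416 × 1.020 × 1.0815 × 1.077 × 1.055 × 1.012 × 1.077 ≈ 1.42296.
Nominal growth factor: 1.38500. Real growth factor = 1.38500 / 1.42296 ≈ 0.97332.
Annualized: 0.97332^(1/7) − 1 ≈ -0.00386.

-0.386%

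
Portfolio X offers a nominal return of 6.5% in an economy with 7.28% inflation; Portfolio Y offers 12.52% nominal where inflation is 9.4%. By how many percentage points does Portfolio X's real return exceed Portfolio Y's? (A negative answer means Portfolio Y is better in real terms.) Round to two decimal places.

-3.58

Portfolio X real return: 1.065/1.0728 − 1 = -0.727%.
Portfolio Y real return: 1.1252/1.094 − 1 = 2.852%.
Difference: -0.727 − 2.852 = -3.579 pp.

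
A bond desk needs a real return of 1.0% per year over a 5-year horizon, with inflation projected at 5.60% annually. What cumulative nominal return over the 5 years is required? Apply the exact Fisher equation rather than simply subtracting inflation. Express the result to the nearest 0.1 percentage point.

38.0%

Required annual nominal rate: (1+1.0%)(1+5.60%) − 1 = 6.656%.
Cumulative over 5 years: (1 + 0.06656)^5 − 1 ≈ 0.38015.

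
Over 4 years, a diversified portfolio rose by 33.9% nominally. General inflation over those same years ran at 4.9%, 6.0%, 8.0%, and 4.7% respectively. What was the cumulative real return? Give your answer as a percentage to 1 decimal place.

Cumulative inflation factor: 1.049 × 1.060 × 1.080 × 1.047 ≈ 1.25734.
Nominal growth factor: 1.33900. Real growth factor = 1.33900 / 1.25734 ≈ 1.06495.
Total real return ≈ 6.4949%.

6.5%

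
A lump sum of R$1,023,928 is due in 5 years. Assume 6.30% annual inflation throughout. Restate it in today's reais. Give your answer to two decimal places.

Price-level factor over 5 years: (1 + 6.30%)^5 ≈ 1.3572702272.
Purchasing power today: R$1,023,928 divided by that factor.

R$754,402.46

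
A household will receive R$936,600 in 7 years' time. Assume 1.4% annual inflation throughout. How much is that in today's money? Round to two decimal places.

R$849,744.71

Price-level factor over 7 years: (1 + 1.4%)^7 ≈ 1.1022133959.
Purchasing power today: R$936,600 divided by that factor.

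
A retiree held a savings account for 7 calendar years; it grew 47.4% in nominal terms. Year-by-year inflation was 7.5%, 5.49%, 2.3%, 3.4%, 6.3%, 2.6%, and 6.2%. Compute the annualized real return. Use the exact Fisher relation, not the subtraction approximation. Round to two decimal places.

Cumulative inflation factor: 1.075 × 1.0549 × 1.023 × 1.034 × 1.063 × 1.026 × 1.062 ≈ 1.38938.
Nominal growth factor: 1.47400. Real growth factor = 1.47400 / 1.38938 ≈ 1.06090.
Annualized: 1.06090^(1/7) − 1 ≈ 0.00848.

0.85%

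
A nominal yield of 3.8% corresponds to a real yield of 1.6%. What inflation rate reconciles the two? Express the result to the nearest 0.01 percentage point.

From (1+r_nom) = (1+r_real)(1+π), we get 1+π = (1 + 3.8%)/(1 + 1.6%) = 1.038/1.016 ≈ 1.02165.
So π ≈ 2.1654%.

2.17%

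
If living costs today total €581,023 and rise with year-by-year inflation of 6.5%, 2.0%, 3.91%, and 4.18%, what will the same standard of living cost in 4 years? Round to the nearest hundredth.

Cumulative price-level factor: 1.065 × 1.020 × 1.0391 × 1.0418 ≈ 1.1759570970.
The nominal amount required is €581,023 scaled up by that factor.

€683,258.12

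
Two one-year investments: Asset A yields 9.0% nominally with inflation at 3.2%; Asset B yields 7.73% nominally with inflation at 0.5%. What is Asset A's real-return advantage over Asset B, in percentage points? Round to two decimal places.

-1.57

Asset A real return: 1.090/1.032 − 1 = 5.620%.
Asset B real return: 1.0773/1.005 − 1 = 7.194%.
Difference: 5.620 − 7.194 = -1.574 pp.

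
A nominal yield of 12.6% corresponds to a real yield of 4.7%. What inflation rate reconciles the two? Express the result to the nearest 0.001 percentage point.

7.545%

From (1+r_nom) = (1+r_real)(1+π), we get 1+π = (1 + 12.6%)/(1 + 4.7%) = 1.126/1.047 ≈ 1.07545.
So π ≈ 7.5454%.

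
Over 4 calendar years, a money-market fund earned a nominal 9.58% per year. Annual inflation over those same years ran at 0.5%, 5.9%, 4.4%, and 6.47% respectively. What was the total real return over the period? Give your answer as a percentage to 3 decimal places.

21.881%

Cumulative inflation factor: 1.005 × 1.059 × 1.044 × 1.0647 ≈ 1.18301.
Nominal growth factor: 1.44187. Real growth factor = 1.44187 / 1.18301 ≈ 1.21881.
Total real return ≈ 21.8808%.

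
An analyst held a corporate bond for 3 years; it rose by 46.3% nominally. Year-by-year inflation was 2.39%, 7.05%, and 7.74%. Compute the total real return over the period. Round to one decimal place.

Cumulative inflation factor: 1.0239 × 1.0705 × 1.0774 ≈ 1.18092.
Nominal growth factor: 1.46300. Real growth factor = 1.46300 / 1.18092 ≈ 1.23886.
Total real return ≈ 23.8863%.

23.9%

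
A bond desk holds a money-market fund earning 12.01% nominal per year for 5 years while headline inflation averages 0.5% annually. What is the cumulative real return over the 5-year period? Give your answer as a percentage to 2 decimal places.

71.97%

The annual real rate is (1+12.01%)/(1+0.5%) − 1 = 11.4527%.
Compounded over 5 years: (1 + 0.114527)^5 − 1 ≈ 0.71970.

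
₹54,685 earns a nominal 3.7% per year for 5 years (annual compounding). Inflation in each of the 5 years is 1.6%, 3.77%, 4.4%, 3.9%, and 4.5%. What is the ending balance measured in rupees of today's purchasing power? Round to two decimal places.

₹54,873.69

Nominal value at maturity: ₹54,685 × (1 + 3.7%)^5 ≈ ₹65,578.58.
Price-level factor over 5 years: 1.016 × 1.0377 × 1.044 × 1.039 × 1.045 ≈ 1.1950824296.
The maturity value deflated by that factor is the answer in today's purchasing power.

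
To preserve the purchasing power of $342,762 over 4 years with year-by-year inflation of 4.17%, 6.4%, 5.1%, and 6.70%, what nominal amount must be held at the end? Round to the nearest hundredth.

Cumulative price-level factor: 1.0417 × 1.064 × 1.051 × 1.0670 ≈ 1.2429436146.
Multiplying $342,762 by the price-level factor gives the future nominal sum.

$426,033.84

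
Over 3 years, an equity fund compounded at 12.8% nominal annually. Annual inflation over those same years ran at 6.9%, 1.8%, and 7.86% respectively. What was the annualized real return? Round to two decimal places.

6.93%

Cumulative inflation factor: 1.069 × 1.018 × 1.0786 ≈ 1.17378.
Nominal growth factor: 1.43525. Real growth factor = 1.43525 / 1.17378 ≈ 1.22276.
Annualized: 1.22276^(1/3) − 1 ≈ 0.06934.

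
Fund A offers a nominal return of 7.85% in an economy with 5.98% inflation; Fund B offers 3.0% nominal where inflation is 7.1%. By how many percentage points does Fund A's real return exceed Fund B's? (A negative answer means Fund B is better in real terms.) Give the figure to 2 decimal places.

5.59

Fund A real return: 1.0785/1.0598 − 1 = 1.764%.
Fund B real return: 1.030/1.071 − 1 = -3.828%.
Difference: 1.764 − (-3.828) = 5.592 pp.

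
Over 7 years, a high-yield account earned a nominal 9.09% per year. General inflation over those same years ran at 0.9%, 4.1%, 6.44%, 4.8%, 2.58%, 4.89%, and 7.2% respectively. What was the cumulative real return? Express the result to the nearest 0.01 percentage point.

Cumulative inflation factor: 1.009 × 1.041 × 1.0644 × 1.048 × 1.0258 × 1.0489 × 1.072 ≈ 1.35145.
Nominal growth factor: 1.83863. Real growth factor = 1.83863 / 1.35145 ≈ 1.36049.
Total real return ≈ 36.0489%.

36.05%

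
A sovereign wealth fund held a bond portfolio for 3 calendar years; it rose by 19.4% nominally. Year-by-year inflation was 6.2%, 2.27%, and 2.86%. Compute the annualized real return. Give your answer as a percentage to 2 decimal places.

2.24%

Cumulative inflation factor: 1.062 × 1.0227 × 1.0286 ≈ 1.11717.
Nominal growth factor: 1.19400. Real growth factor = 1.19400 / 1.11717 ≈ 1.06877.
Annualized: 1.06877^(1/3) − 1 ≈ 0.02242.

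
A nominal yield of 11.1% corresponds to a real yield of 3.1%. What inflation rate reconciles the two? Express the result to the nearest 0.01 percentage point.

From (1+r_nom) = (1+r_real)(1+π), we get 1+π = (1 + 11.1%)/(1 + 3.1%) = 1.111/1.031 ≈ 1.07759.
So π ≈ 7.7595%.

7.76%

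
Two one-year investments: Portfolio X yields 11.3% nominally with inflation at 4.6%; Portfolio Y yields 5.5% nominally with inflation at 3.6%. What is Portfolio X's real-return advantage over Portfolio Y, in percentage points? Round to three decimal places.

4.571

Portfolio X real return: 1.113/1.046 − 1 = 6.4054%.
Portfolio Y real return: 1.055/1.036 − 1 = 1.8340%.
Difference: 6.4054 − 1.8340 = 4.5714 pp.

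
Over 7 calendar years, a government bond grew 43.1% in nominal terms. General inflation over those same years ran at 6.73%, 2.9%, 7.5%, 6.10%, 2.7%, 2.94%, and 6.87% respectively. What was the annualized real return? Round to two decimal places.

0.16%

Cumulative inflation factor: 1.0673 × 1.029 × 1.075 × 1.0610 × 1.027 × 1.0294 × 1.0687 ≈ 1.41526.
Nominal growth factor: 1.43100. Real growth factor = 1.43100 / 1.41526 ≈ 1.01112.
Annualized: 1.01112^(1/7) − 1 ≈ 0.00158.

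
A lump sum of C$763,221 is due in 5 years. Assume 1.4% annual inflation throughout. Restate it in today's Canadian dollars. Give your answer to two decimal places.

Price-level factor over 5 years: (1 + 1.4%)^5 ≈ 1.0719876326.
Purchasing power today: C$763,221 divided by that factor.

C$711,968.10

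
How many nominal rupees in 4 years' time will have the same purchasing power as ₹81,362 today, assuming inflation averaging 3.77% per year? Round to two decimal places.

Cumulative price-level factor: (1+3.77%)^4 ≈ 1.1595440906.
The nominal amount required is ₹81,362 scaled up by that factor.

₹94,342.83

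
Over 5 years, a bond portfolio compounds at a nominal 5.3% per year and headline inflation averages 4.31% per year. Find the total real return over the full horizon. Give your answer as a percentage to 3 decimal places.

4.836%

The annual real rate is (1+5.3%)/(1+4.31%) − 1 = 0.9491%.
Compounded over 5 years: (1 + 0.009491)^5 − 1 ≈ 0.04836.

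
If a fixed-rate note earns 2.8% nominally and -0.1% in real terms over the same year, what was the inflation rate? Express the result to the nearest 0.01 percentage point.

From (1+r_nom) = (1+r_real)(1+π), we get 1+π = (1 + 2.8%)/(1 − 0.1%) = 1.028/0.999 ≈ 1.02903.
So π ≈ 2.9029%.

2.90%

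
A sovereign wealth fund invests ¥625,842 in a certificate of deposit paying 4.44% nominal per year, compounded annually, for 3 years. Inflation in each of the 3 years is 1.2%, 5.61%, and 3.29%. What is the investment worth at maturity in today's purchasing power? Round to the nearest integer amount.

Nominal value at maturity: ¥625,842 × (1 + 4.44%)^3 ≈ ¥712,960.
Price-level factor over 3 years: 1.012 × 1.0561 × 1.0329 ≈ 1.1039358383.
The maturity value deflated by that factor is the answer in today's purchasing power.

¥645,835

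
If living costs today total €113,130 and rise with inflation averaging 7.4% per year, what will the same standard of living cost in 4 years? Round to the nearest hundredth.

€150,520.24

Cumulative price-level factor: (1+7.4%)^4 ≈ 1.3305068826.
Multiplying €113,130 by the price-level factor gives the future nominal sum.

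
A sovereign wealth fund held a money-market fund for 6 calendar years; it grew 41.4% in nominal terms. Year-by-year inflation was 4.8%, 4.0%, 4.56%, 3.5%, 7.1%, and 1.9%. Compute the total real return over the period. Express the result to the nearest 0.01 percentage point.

9.85%

Cumulative inflation factor: 1.048 × 1.040 × 1.0456 × 1.035 × 1.071 × 1.019 ≈ 1.28725.
Nominal growth factor: 1.41400. Real growth factor = 1.41400 / 1.28725 ≈ 1.09846.
Total real return ≈ 9.8462%.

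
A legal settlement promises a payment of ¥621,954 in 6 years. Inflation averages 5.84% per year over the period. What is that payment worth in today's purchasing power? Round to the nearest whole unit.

¥442,445

Price-level factor over 6 years: (1 + 5.84%)^6 ≈ 1.4057205284.
Purchasing power today: ¥621,954 divided by that factor.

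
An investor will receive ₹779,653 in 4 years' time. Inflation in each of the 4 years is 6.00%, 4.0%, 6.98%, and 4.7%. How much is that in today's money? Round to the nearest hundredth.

₹631,412.06

Price-level factor over 4 years: 1.0600 × 1.040 × 1.0698 × 1.047 ≈ 1.2347768534.
Purchasing power today: ₹779,653 divided by that factor.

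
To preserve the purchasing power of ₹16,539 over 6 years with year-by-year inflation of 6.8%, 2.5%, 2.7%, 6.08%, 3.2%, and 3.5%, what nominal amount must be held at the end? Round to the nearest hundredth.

Cumulative price-level factor: 1.068 × 1.025 × 1.027 × 1.0608 × 1.032 × 1.035 ≈ 1.2738524299.
The nominal amount required is ₹16,539 scaled up by that factor.

₹21,068.25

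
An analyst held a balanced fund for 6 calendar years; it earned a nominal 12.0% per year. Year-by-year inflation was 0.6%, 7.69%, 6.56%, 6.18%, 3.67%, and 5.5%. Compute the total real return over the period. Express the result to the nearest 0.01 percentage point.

47.23%

Cumulative inflation factor: 1.006 × 1.0769 × 1.0656 × 1.0618 × 1.0367 × 1.055 ≈ 1.34065.
Nominal growth factor: 1.97382. Real growth factor = 1.97382 / 1.34065 ≈ 1.47229.
Total real return ≈ 47.2286%.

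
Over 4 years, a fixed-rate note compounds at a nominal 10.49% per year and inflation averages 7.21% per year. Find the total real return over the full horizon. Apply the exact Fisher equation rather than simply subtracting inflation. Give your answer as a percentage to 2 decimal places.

The annual real rate is (1+10.49%)/(1+7.21%) − 1 = 3.0594%.
Compounded over 4 years: (1 + 0.030594)^4 − 1 ≈ 0.12811.

12.81%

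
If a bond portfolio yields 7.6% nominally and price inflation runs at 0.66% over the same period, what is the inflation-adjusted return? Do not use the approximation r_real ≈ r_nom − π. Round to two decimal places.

Real return via the Fisher equation: (1 + 7.6%)/(1 + 0.66%) − 1 = 1.076/1.0066 − 1 ≈ 0.06894.

6.89%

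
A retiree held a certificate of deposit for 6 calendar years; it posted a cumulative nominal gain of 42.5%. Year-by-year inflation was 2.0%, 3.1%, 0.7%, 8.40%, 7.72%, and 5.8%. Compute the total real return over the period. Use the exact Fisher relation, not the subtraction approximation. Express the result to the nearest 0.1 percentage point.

8.9%

Cumulative inflation factor: 1.020 × 1.031 × 1.007 × 1.0840 × 1.0772 × 1.058 ≈ 1.30828.
Nominal growth factor: 1.42500. Real growth factor = 1.42500 / 1.30828 ≈ 1.08922.
Total real return ≈ 8.9219%.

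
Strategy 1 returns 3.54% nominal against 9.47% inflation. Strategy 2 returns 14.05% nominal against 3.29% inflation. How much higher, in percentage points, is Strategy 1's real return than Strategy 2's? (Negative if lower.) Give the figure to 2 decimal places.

-15.83

Strategy 1 real return: 1.0354/1.0947 − 1 = -5.417%.
Strategy 2 real return: 1.1405/1.0329 − 1 = 10.417%.
Difference: -5.417 − 10.417 = -15.834 pp.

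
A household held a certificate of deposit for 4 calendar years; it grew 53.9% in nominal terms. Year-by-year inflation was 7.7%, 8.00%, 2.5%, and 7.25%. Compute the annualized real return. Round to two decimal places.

4.74%

Cumulative inflation factor: 1.077 × 1.0800 × 1.025 × 1.0725 ≈ 1.27868.
Nominal growth factor: 1.53900. Real growth factor = 1.53900 / 1.27868 ≈ 1.20359.
Annualized: 1.20359^(1/4) − 1 ≈ 0.04742.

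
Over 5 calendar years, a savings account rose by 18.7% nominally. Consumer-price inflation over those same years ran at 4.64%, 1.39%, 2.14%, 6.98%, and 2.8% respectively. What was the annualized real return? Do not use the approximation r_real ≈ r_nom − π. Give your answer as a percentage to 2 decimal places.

Cumulative inflation factor: 1.0464 × 1.0139 × 1.0214 × 1.0698 × 1.028 ≈ 1.19175.
Nominal growth factor: 1.18700. Real growth factor = 1.18700 / 1.19175 ≈ 0.99602.
Annualized: 0.99602^(1/5) − 1 ≈ -0.00080.

-0.08%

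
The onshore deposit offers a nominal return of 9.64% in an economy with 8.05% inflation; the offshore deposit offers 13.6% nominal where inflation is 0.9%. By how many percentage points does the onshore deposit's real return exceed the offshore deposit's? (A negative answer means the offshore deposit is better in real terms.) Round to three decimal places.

-11.115

The onshore deposit real return: 1.0964/1.0805 − 1 = 1.4715%.
The offshore deposit real return: 1.136/1.009 − 1 = 12.5867%.
Difference: 1.4715 − 12.5867 = -11.1152 pp.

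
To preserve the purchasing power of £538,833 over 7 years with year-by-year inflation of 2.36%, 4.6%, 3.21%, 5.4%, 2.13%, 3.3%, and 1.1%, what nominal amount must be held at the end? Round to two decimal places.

Cumulative price-level factor: 1.0236 × 1.046 × 1.0321 × 1.054 × 1.0213 × 1.033 × 1.011 ≈ 1.2423076503.
The nominal amount required is £538,833 scaled up by that factor.

£669,396.36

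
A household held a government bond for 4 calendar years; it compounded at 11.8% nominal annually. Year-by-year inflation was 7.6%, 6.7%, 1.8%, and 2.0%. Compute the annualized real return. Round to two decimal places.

Cumulative inflation factor: 1.076 × 1.067 × 1.018 × 1.020 ≈ 1.19213.
Nominal growth factor: 1.56231. Real growth factor = 1.56231 / 1.19213 ≈ 1.31052.
Annualized: 1.31052^(1/4) − 1 ≈ 0.06994.

6.99%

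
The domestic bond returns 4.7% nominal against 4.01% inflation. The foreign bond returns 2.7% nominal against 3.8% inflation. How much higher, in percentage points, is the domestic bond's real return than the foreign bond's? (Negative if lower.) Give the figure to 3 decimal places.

1.723

The domestic bond real return: 1.047/1.0401 − 1 = 0.6634%.
The foreign bond real return: 1.027/1.038 − 1 = -1.0597%.
Difference: 0.6634 − (-1.0597) = 1.7231 pp.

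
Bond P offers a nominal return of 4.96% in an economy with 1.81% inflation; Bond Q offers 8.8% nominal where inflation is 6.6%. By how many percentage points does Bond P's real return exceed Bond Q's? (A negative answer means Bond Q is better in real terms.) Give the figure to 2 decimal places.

Bond P real return: 1.0496/1.0181 − 1 = 3.094%.
Bond Q real return: 1.088/1.066 − 1 = 2.064%.
Difference: 3.094 − 2.064 = 1.030 pp.

1.03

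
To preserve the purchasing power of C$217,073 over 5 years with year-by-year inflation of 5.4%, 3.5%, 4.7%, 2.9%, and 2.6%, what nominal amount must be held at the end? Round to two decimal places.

Cumulative price-level factor: 1.054 × 1.035 × 1.047 × 1.029 × 1.026 ≈ 1.2058419207.
Multiplying C$217,073 by the price-level factor gives the future nominal sum.

C$261,755.72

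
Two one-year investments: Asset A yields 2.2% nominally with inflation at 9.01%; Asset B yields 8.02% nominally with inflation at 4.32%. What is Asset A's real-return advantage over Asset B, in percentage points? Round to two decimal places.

Asset A real return: 1.022/1.0901 − 1 = -6.247%.
Asset B real return: 1.0802/1.0432 − 1 = 3.547%.
Difference: -6.247 − 3.547 = -9.794 pp.

-9.79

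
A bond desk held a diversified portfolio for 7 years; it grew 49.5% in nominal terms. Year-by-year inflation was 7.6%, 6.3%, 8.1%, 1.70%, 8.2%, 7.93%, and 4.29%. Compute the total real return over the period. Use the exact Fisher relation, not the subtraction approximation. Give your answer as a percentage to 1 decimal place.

-2.4%

Cumulative inflation factor: 1.076 × 1.063 × 1.081 × 1.0170 × 1.082 × 1.0793 × 1.0429 ≈ 1.53146.
Nominal growth factor: 1.49500. Real growth factor = 1.49500 / 1.53146 ≈ 0.97620.
Total real return ≈ -2.3804%.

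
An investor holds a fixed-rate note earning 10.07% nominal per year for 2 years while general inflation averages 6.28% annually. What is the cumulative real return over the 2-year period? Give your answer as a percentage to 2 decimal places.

7.26%

The annual real rate is (1+10.07%)/(1+6.28%) − 1 = 3.5661%.
Compounded over 2 years: (1 + 0.035661)^2 − 1 ≈ 0.07259.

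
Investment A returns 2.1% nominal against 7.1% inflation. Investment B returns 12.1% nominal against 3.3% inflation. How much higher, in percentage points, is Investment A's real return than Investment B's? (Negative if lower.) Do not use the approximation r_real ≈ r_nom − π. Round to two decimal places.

Investment A real return: 1.021/1.071 − 1 = -4.669%.
Investment B real return: 1.121/1.033 − 1 = 8.519%.
Difference: -4.669 − 8.519 = -13.188 pp.

-13.19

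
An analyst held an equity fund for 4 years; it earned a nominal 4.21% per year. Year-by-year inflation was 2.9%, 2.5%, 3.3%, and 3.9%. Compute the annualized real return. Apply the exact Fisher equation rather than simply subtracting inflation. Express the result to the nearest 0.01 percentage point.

Cumulative inflation factor: 1.029 × 1.025 × 1.033 × 1.039 ≈ 1.13202.
Nominal growth factor: 1.17934. Real growth factor = 1.17934 / 1.13202 ≈ 1.04180.
Annualized: 1.04180^(1/4) − 1 ≈ 0.01029.

1.03%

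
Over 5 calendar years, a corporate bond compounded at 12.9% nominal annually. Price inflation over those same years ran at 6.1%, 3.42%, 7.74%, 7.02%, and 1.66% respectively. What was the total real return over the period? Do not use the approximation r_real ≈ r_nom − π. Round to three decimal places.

42.613%

Cumulative inflation factor: 1.061 × 1.0342 × 1.0774 × 1.0702 × 1.0166 ≈ 1.28621.
Nominal growth factor: 1.83430. Real growth factor = 1.83430 / 1.28621 ≈ 1.42613.
Total real return ≈ 42.6126%.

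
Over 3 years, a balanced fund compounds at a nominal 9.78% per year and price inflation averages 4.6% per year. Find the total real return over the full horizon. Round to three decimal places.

The annual real rate is (1+9.78%)/(1+4.6%) − 1 = 4.9522%.
Compounded over 3 years: (1 + 0.049522)^3 − 1 ≈ 0.15604.

15.604%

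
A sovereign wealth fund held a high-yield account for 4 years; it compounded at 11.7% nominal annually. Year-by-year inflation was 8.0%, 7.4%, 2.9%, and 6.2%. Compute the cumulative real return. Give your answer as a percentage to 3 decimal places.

Cumulative inflation factor: 1.080 × 1.074 × 1.029 × 1.062 ≈ 1.26756.
Nominal growth factor: 1.55673. Real growth factor = 1.55673 / 1.26756 ≈ 1.22813.
Total real return ≈ 22.8131%.

22.813%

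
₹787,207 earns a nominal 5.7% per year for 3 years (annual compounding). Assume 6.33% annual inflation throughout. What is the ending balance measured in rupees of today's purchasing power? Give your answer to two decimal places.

Nominal value at maturity: ₹787,207 × (1 + 5.7%)^3 ≈ ₹929,638.09.
Price-level factor over 3 years: (1 + 6.33%)^3 ≈ 1.2021743061.
Dividing the nominal maturity value by the price-level factor gives the value in today's money.

₹773,297.25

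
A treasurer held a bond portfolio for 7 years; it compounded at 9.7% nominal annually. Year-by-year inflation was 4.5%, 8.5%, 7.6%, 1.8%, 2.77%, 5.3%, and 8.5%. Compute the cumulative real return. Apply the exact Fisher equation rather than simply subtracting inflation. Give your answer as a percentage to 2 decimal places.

31.10%

Cumulative inflation factor: 1.045 × 1.085 × 1.076 × 1.018 × 1.0277 × 1.053 × 1.085 ≈ 1.45825.
Nominal growth factor: 1.91182. Real growth factor = 1.91182 / 1.45825 ≈ 1.31104.
Total real return ≈ 31.1040%.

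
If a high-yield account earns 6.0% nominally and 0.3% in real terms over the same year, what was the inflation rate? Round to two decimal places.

From (1+r_nom) = (1+r_real)(1+π), we get 1+π = (1 + 6.0%)/(1 + 0.3%) = 1.060/1.003 ≈ 1.05683.
So π ≈ 5.6830%.

5.68%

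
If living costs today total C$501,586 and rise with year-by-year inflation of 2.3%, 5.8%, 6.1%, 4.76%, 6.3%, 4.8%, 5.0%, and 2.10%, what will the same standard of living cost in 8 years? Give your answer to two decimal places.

C$720,654.61

Cumulative price-level factor: 1.023 × 1.058 × 1.061 × 1.0476 × 1.063 × 1.048 × 1.050 × 1.0210 ≈ 1.4367518446.
The nominal amount required is C$501,586 scaled up by that factor.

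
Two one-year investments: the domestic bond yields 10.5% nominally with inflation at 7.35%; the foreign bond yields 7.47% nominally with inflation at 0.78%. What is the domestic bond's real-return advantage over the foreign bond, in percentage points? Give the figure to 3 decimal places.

The domestic bond real return: 1.105/1.0735 − 1 = 2.9343%.
The foreign bond real return: 1.0747/1.0078 − 1 = 6.6382%.
Difference: 2.9343 − 6.6382 = -3.7039 pp.

-3.704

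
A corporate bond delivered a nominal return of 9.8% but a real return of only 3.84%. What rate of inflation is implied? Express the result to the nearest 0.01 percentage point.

From (1+r_nom) = (1+r_real)(1+π), we get 1+π = (1 + 9.8%)/(1 + 3.84%) = 1.098/1.0384 ≈ 1.05740.
So π ≈ 5.7396%.

5.74%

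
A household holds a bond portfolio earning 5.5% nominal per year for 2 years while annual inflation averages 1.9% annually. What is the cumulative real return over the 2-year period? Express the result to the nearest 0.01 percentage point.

The annual real rate is (1+5.5%)/(1+1.9%) − 1 = 3.5329%.
Compounded over 2 years: (1 + 0.035329)^2 − 1 ≈ 0.07191.

7.19%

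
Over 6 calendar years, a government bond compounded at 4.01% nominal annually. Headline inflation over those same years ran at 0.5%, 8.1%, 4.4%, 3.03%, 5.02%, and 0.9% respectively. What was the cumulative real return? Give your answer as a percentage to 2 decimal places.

Cumulative inflation factor: 1.005 × 1.081 × 1.044 × 1.0303 × 1.0502 × 1.009 ≈ 1.23828.
Nominal growth factor: 1.26605. Real growth factor = 1.26605 / 1.23828 ≈ 1.02242.
Total real return ≈ 2.2425%.

2.24%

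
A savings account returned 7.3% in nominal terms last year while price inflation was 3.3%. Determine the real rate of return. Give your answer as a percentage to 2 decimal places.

3.87%

Real return via the Fisher equation: (1 + 7.3%)/(1 + 3.3%) − 1 = 1.073/1.033 − 1 ≈ 0.03872.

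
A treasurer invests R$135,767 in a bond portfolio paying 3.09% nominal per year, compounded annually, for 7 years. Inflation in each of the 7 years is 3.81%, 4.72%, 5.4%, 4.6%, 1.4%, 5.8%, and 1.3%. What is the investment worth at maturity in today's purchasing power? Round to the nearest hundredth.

Nominal value at maturity: R$135,767 × (1 + 3.09%)^7 ≈ R$168,000.28.
Price-level factor over 7 years: 1.0381 × 1.0472 × 1.054 × 1.046 × 1.014 × 1.058 × 1.013 ≈ 1.3024893714.
The maturity value deflated by that factor is the answer in today's purchasing power.

R$128,983.99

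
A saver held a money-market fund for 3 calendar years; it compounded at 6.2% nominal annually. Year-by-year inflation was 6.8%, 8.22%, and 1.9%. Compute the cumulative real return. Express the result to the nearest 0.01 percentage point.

1.70%

Cumulative inflation factor: 1.068 × 1.0822 × 1.019 ≈ 1.17775.
Nominal growth factor: 1.19777. Real growth factor = 1.19777 / 1.17775 ≈ 1.01700.
Total real return ≈ 1.6999%.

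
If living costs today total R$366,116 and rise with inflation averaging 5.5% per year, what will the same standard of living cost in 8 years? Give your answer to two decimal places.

R$561,873.29

Cumulative price-level factor: (1+5.5%)^8 ≈ 1.5346865150.
Multiplying R$366,116 by the price-level factor gives the future nominal sum.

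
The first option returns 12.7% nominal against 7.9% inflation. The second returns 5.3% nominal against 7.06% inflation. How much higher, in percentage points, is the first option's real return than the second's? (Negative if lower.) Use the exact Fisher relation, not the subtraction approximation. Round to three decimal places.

The first option real return: 1.127/1.079 − 1 = 4.4486%.
The second real return: 1.053/1.0706 − 1 = -1.6439%.
Difference: 4.4486 − (-1.6439) = 6.0925 pp.

6.093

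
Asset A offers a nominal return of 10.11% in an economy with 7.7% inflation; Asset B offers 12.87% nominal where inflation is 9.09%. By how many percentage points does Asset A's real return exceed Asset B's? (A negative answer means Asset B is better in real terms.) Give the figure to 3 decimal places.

Asset A real return: 1.1011/1.077 − 1 = 2.2377%.
Asset B real return: 1.1287/1.0909 − 1 = 3.4650%.
Difference: 2.2377 − 3.4650 = -1.2273 pp.

-1.227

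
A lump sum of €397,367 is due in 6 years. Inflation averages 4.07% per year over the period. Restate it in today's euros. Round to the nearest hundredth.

€312,779.64

Price-level factor over 6 years: (1 + 4.07%)^6 ≈ 1.2704375669.
Purchasing power today: €397,367 divided by that factor.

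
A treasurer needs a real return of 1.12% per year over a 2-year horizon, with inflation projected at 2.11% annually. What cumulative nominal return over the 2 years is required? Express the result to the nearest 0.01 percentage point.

6.61%

Required annual nominal rate: (1+1.12%)(1+2.11%) − 1 = 3.253632%.
Cumulative over 2 years: (1 + 0.03253632)^2 − 1 ≈ 0.06613.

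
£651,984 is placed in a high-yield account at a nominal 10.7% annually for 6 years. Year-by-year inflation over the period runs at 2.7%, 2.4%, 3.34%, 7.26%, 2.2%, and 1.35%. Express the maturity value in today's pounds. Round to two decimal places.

Nominal value at maturity: £651,984 × (1 + 10.7%)^6 ≈ £1,199,838.14.
Price-level factor over 6 years: 1.027 × 1.024 × 1.0334 × 1.0726 × 1.022 × 1.0135 ≈ 1.2074003541.
Dividing the nominal maturity value by the price-level factor gives the value in today's money.

£993,736.78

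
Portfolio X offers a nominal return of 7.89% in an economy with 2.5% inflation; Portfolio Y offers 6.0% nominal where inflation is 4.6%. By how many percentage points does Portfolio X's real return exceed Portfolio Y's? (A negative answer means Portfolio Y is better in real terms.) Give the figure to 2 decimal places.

Portfolio X real return: 1.0789/1.025 − 1 = 5.259%.
Portfolio Y real return: 1.060/1.046 − 1 = 1.338%.
Difference: 5.259 − 1.338 = 3.921 pp.

3.92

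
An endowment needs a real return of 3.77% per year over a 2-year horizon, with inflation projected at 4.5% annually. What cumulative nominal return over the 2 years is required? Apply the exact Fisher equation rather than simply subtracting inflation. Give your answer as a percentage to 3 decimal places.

Required annual nominal rate: (1+3.77%)(1+4.5%) − 1 = 8.43965%.
Cumulative over 2 years: (1 + 0.0843965)^2 − 1 ≈ 0.17592.

17.592%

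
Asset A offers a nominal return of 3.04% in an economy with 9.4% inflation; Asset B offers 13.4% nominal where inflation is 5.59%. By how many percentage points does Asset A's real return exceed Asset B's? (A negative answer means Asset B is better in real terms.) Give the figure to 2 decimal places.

-13.21

Asset A real return: 1.0304/1.094 − 1 = -5.814%.
Asset B real return: 1.134/1.0559 − 1 = 7.397%.
Difference: -5.814 − 7.397 = -13.211 pp.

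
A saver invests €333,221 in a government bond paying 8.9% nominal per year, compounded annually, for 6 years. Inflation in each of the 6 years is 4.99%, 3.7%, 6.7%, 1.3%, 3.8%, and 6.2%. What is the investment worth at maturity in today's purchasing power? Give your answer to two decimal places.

Nominal value at maturity: €333,221 × (1 + 8.9%)^6 ≈ €555,775.81.
Price-level factor over 6 years: 1.0499 × 1.037 × 1.067 × 1.013 × 1.038 × 1.062 ≈ 1.2972462596.
The maturity value deflated by that factor is the answer in today's purchasing power.

€428,427.38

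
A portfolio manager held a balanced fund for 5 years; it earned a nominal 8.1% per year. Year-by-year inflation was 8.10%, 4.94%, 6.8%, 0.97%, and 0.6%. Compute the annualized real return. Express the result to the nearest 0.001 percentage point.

3.705%

Cumulative inflation factor: 1.0810 × 1.0494 × 1.068 × 1.0097 × 1.006 ≈ 1.23063.
Nominal growth factor: 1.47614. Real growth factor = 1.47614 / 1.23063 ≈ 1.19950.
Annualized: 1.19950^(1/5) − 1 ≈ 0.03705.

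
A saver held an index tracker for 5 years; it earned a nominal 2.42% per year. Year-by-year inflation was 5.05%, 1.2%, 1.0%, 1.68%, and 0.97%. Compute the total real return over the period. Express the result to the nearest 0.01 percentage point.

2.23%

Cumulative inflation factor: 1.0505 × 1.012 × 1.010 × 1.0168 × 1.0097 ≈ 1.10237.
Nominal growth factor: 1.12700. Real growth factor = 1.12700 / 1.10237 ≈ 1.02235.
Total real return ≈ 2.2346%.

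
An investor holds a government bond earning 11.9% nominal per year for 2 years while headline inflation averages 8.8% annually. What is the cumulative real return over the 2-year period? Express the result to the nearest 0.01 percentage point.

5.78%

The annual real rate is (1+11.9%)/(1+8.8%) − 1 = 2.8493%.
Compounded over 2 years: (1 + 0.028493)^2 − 1 ≈ 0.05780.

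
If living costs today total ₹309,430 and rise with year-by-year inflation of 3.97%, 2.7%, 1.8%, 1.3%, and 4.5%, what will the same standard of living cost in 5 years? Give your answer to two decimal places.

Cumulative price-level factor: 1.0397 × 1.027 × 1.018 × 1.013 × 1.045 ≈ 1.1506732085.
Multiplying ₹309,430 by the price-level factor gives the future nominal sum.

₹356,052.81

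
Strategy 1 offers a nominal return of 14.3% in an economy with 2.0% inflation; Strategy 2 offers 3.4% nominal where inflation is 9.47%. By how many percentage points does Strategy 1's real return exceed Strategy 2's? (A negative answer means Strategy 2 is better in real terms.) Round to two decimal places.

17.60

Strategy 1 real return: 1.143/1.020 − 1 = 12.059%.
Strategy 2 real return: 1.034/1.0947 − 1 = -5.545%.
Difference: 12.059 − (-5.545) = 17.604 pp.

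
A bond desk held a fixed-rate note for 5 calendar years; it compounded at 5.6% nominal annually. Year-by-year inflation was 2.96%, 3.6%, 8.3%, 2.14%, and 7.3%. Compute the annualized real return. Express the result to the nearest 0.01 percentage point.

Cumulative inflation factor: 1.0296 × 1.036 × 1.083 × 1.0214 × 1.073 ≈ 1.26605.
Nominal growth factor: 1.31317. Real growth factor = 1.31317 / 1.26605 ≈ 1.03721.
Annualized: 1.03721^(1/5) − 1 ≈ 0.00733.

0.73%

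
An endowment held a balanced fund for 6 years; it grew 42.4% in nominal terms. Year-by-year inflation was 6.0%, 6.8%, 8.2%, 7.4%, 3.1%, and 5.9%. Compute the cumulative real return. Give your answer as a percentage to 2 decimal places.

-0.86%

Cumulative inflation factor: 1.060 × 1.068 × 1.082 × 1.074 × 1.031 × 1.059 ≈ 1.43636.
Nominal growth factor: 1.42400. Real growth factor = 1.42400 / 1.43636 ≈ 0.99139.
Total real return ≈ -0.8605%.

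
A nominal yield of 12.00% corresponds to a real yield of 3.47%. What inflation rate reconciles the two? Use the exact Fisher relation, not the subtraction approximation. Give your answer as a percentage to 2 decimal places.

8.24%

From (1+r_nom) = (1+r_real)(1+π), we get 1+π = (1 + 12.00%)/(1 + 3.47%) = 1.1200/1.0347 ≈ 1.08244.
So π ≈ 8.2439%.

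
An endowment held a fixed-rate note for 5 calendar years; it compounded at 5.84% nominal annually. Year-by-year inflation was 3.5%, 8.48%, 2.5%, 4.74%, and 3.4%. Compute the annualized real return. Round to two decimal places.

Cumulative inflation factor: 1.035 × 1.0848 × 1.025 × 1.0474 × 1.034 ≈ 1.24637.
Nominal growth factor: 1.32816. Real growth factor = 1.32816 / 1.24637 ≈ 1.06562.
Annualized: 1.06562^(1/5) − 1 ≈ 0.01279.

1.28%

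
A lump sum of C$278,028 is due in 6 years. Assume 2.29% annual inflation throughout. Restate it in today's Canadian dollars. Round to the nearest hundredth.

Price-level factor over 6 years: (1 + 2.29%)^6 ≈ 1.1455104928.
Purchasing power today: C$278,028 divided by that factor.

C$242,711.00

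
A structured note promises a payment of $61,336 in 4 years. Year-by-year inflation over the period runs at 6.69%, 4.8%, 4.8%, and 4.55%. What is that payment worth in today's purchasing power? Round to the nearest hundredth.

$50,066.26

Price-level factor over 4 years: 1.0669 × 1.048 × 1.048 × 1.0455 ≈ 1.2250965521.
Purchasing power today: $61,336 divided by that factor.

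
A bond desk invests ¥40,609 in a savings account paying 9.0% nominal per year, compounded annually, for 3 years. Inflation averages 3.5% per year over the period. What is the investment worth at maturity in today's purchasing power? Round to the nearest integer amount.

Nominal value at maturity: ¥40,609 × (1 + 9.0%)^3 ≈ ¥52,590.
Price-level factor over 3 years: (1 + 3.5%)^3 = 1.108717875.
The maturity value deflated by that factor is the answer in today's purchasing power.

¥47,433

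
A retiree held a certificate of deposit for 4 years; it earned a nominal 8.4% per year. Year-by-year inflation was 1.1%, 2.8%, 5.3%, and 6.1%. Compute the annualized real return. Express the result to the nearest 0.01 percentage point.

4.43%

Cumulative inflation factor: 1.011 × 1.028 × 1.053 × 1.061 ≈ 1.16115.
Nominal growth factor: 1.38076. Real growth factor = 1.38076 / 1.16115 ≈ 1.18913.
Annualized: 1.18913^(1/4) − 1 ≈ 0.04426.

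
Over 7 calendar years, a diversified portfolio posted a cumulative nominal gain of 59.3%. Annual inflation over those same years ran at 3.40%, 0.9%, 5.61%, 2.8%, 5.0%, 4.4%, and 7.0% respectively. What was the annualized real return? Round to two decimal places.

2.63%

Cumulative inflation factor: 1.0340 × 1.009 × 1.0561 × 1.028 × 1.050 × 1.044 × 1.070 ≈ 1.32857.
Nominal growth factor: 1.59300. Real growth factor = 1.59300 / 1.32857 ≈ 1.19904.
Annualized: 1.19904^(1/7) − 1 ≈ 0.02627.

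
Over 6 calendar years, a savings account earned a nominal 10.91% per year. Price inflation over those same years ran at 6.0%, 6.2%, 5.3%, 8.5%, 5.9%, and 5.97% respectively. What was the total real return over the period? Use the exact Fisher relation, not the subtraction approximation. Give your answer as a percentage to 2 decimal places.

Cumulative inflation factor: 1.060 × 1.062 × 1.053 × 1.085 × 1.059 × 1.0597 ≈ 1.44334.
Nominal growth factor: 1.86133. Real growth factor = 1.86133 / 1.44334 ≈ 1.28961.
Total real return ≈ 28.9605%.

28.96%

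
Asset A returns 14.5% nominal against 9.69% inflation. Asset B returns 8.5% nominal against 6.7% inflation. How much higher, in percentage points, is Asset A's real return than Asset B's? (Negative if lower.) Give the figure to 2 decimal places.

2.70

Asset A real return: 1.145/1.0969 − 1 = 4.385%.
Asset B real return: 1.085/1.067 − 1 = 1.687%.
Difference: 4.385 − 1.687 = 2.698 pp.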